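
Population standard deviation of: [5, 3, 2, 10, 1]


Mean = 21/5
  (5-21/5)²=16/25
  (3-21/5)²=36/25
  (2-21/5)²=121/25
  (10-21/5)²=841/25
  (1-21/5)²=256/25
Σ(x-μ)² = 254/5
σ² = (254/5)/5 = 254/25

σ = √(254/25) ≈ 3.1875


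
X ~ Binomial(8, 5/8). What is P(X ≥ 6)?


P(X ≥ 6) = Σ P(X=i) for i=6..8
P(X=6) = 984375/4194304
P(X=7) = 234375/2097152
P(X=8) = 390625/16777216
Sum = 6203125/16777216

P(X ≥ 6) = 6203125/16777216 ≈ 36.97%


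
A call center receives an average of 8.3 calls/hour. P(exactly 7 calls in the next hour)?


Poisson(λ=8.3): P(X=7) = e^(-λ)×λ^k/k!
= e^(-8.3) × 8.3^7 / 7!
≈ 0.0002485168271 × 2713605.09896 / 5040 ≈ 0.133805

P(X=7) ≈ 0.133805 ≈ 13.38%


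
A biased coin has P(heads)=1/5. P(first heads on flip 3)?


Geometric: P(X=3) = (1-p)^(k-1)×p = (4/5)^2×1/5 = 16/125

P(X=3) = 16/125 ≈ 12.80%


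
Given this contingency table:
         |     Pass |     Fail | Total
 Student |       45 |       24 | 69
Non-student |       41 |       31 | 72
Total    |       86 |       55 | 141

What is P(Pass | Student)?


P(Pass | Student) = 45/(45+24) = 45/69 = 15/23

P(Pass|Student) = 15/23 ≈ 65.22%


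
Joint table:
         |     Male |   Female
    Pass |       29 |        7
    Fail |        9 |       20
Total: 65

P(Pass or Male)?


P(Pass∨Male) = P(Pass) + P(Male) - P(Pass∧Male)
= (36 + 38 - 29)/65 = 45/65 = 9/13

P = 9/13 ≈ 69.23%


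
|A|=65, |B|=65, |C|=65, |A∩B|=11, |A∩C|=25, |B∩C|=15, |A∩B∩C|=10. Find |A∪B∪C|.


|A∪B∪C| = 65+65+65-11-25-15+10 = 154

|A∪B∪C| = 154


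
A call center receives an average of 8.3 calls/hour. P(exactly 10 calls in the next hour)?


Poisson(λ=8.3): P(X=10) = e^(-λ)×λ^k/k!
= e^(-8.3) × 8.3^10 / 10!
≈ 0.0002485168271 × 1551604118.72 / 3628800 ≈ 0.106261

P(X=10) ≈ 0.106261 ≈ 10.63%


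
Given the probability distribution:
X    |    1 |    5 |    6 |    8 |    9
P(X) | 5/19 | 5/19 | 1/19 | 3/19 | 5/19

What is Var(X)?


E[X] = 105/19
E[X²] = 763/19
Var(X) = E[X²] - (E[X])² = 763/19 - 11025/361 = 3472/361

Var(X) = 3472/361 ≈ 9.6177


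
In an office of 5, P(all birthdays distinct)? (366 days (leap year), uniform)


P(all different) = Π(366-i)/366 for i=0..4
= (366/366)×(365/366)×...×(362/366)
= 0.972938

P ≈ 0.9729 ≈ 97.29%


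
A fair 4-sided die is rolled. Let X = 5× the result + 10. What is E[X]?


E[die] = (1+4)/2 = 5/2
E[X] = 5×5/2 + 10 = 45/2

E[X] = 45/2


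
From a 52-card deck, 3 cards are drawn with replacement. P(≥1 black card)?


P(not a black card) = 26/52 = 1/2
P(none in 3 draws) = (1/2)^3 = 1/8
P(≥1 black card) = 1 - 1/8 = 7/8

P = 7/8 ≈ 87.50%


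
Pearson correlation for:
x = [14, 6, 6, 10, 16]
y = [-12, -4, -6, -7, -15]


n=5, Σx=52, Σy=-44, Σxy=-538, Σx²=624, Σy²=470
r = (5×(-538) - 52×(-44))/√((5×624 - 52²)(5×470 - (-44)²))
= -402/√(416×414) = -402/√172224 ≈ -402/414.9988 ≈ -0.9687

r ≈ -0.9687


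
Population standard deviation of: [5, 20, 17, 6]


Mean = 48/4 = 12
  (5-12)²=49
  (20-12)²=64
  (17-12)²=25
  (6-12)²=36
Σ(x-μ)² = 174
σ² = 174/4 = 87/2

σ = √(87/2) ≈ 6.5955


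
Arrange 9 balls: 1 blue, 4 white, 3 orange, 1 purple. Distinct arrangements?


9!/(1!×4!×3!×1!) = 2520

2520


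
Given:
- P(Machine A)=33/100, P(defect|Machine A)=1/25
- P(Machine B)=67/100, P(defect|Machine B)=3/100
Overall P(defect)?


P(B) = Σ P(B|Aᵢ)×P(Aᵢ)
  1/25×33/100 = 33/2500
  3/100×67/100 = 201/10000
Sum = 333/10000

P(defect) = 333/10000 ≈ 3.33%


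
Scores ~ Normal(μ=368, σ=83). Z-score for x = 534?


z = (x - μ)/σ = (534 - 368)/83 = 2.0

z = 2.0


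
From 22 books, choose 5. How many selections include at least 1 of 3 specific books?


Complement: C(22,5) - C(19,5) = 26334 - 11628 = 14706

14706


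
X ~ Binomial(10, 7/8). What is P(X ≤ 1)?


P(X ≤ 1) = Σ P(X=i) for i=0..1
P(X=0) = 1/1073741824
P(X=1) = 35/536870912
Sum = 71/1073741824

P(X ≤ 1) = 71/1073741824 ≈ 0.00%


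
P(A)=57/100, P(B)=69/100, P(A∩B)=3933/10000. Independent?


P(A)×P(B) = 3933/10000
P(A∩B) = 3933/10000
Equal ✓ → Independent

Yes, independent


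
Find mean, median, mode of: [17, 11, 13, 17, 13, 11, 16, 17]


Sorted: [11, 11, 13, 13, 16, 17, 17, 17]
Mean = 115/8
Median = 29/2
Freq: {17: 3, 11: 2, 13: 2, 16: 1}
Mode: [17]

Mean=115/8, Median=29/2, Mode=17


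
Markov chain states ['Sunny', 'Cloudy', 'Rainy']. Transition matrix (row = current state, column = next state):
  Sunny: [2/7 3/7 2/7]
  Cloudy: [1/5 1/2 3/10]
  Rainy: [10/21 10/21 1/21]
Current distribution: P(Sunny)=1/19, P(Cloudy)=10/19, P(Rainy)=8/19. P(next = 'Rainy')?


P(next=Rainy) = Σᵢ P(now=i)×P(i→Rainy)
= 1/19×2/7 + 10/19×3/10 + 8/19×1/21
= 2/133 + 3/19 + 8/399 = 11/57

P = 11/57 ≈ 0.1930


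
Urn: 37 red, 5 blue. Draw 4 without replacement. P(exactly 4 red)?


Hypergeometric: C(37,4)×C(5,0)/C(42,4)
= 66045×1/111930 = 629/1066

P(X=4) = 629/1066 ≈ 59.01%


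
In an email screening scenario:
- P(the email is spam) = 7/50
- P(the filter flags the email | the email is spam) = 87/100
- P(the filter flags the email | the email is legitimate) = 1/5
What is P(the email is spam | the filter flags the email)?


Using Bayes' theorem:
P(A|B) = P(B|A)·P(A) / P(B)

P(the filter flags the email) = 87/100 × 7/50 + 1/5 × 43/50
= 609/5000 + 43/250 = 1469/5000

P(the email is spam|the filter flags the email) = (609/5000) / (1469/5000) = 609/1469

P(the email is spam|the filter flags the email) = 609/1469 ≈ 41.46%


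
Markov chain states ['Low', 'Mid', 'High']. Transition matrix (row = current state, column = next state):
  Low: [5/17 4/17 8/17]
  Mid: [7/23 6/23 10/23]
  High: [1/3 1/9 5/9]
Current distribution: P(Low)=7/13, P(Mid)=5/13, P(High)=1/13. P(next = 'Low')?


P(next=Low) = Σᵢ P(now=i)×P(i→Low)
= 7/13×5/17 + 5/13×7/23 + 1/13×1/3
= 35/221 + 35/299 + 1/39 = 4591/15249

P = 4591/15249 ≈ 0.3011


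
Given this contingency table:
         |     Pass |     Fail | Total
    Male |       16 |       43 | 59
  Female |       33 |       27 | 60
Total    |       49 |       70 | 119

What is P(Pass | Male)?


P(Pass | Male) = 16/(16+43) = 16/59

P(Pass|Male) = 16/59 ≈ 27.12%


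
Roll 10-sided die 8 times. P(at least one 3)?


P(no 3)^8 = (9/10)^8 = 43046721/100000000
P(≥1) = 1 - 43046721/100000000 = 56953279/100000000

P = 56953279/100000000 ≈ 56.95%


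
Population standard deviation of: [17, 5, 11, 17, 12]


Mean = 62/5
  (17-62/5)²=529/25
  (5-62/5)²=1369/25
  (11-62/5)²=49/25
  (17-62/5)²=529/25
  (12-62/5)²=4/25
Σ(x-μ)² = 496/5
σ² = (496/5)/5 = 496/25

σ = √(496/25) ≈ 4.4542


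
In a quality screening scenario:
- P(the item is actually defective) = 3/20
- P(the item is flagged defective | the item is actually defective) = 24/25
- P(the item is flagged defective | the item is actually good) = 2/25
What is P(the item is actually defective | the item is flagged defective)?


Using Bayes' theorem:
P(A|B) = P(B|A)·P(A) / P(B)

P(the item is flagged defective) = 24/25 × 3/20 + 2/25 × 17/20
= 18/125 + 17/250 = 53/250

P(the item is actually defective|the item is flagged defective) = (18/125) / (53/250) = 36/53

P(the item is actually defective|the item is flagged defective) = 36/53 ≈ 67.92%


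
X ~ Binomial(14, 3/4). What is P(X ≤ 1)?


P(X ≤ 1) = Σ P(X=i) for i=0..1
P(X=0) = 1/268435456
P(X=1) = 21/134217728
Sum = 43/268435456

P(X ≤ 1) = 43/268435456 ≈ 0.00%


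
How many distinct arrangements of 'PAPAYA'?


Letters: 6, freq: {'P': 2, 'A': 3, 'Y': 1}
6!/(2!×3!×1!) = 720/12 = 60

60


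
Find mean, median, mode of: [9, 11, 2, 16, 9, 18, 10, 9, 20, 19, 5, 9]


Sorted: [2, 5, 9, 9, 9, 9, 10, 11, 16, 18, 19, 20]
Mean = 137/12
Median = 19/2
Freq: {9: 4, 11: 1, 2: 1, 16: 1, 18: 1, 10: 1, 20: 1, 19: 1, 5: 1}
Mode: [9]

Mean=137/12, Median=19/2, Mode=9


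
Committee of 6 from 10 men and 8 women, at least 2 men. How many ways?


Count by #men:
  2M,4W: C(10,2)×C(8,4)=3150
  3M,3W: C(10,3)×C(8,3)=6720
  4M,2W: C(10,4)×C(8,2)=5880
  5M,1W: C(10,5)×C(8,1)=2016
  6M,0W: C(10,6)×C(8,0)=210
Total = 17976

17976


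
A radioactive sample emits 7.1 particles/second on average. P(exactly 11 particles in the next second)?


Poisson(λ=7.1): P(X=11) = e^(-λ)×λ^k/k!
= e^(-7.1) × 7.1^11 / 11!
≈ 0.0008251049233 × 2311222921.22 / 39916800 ≈ 0.047774

P(X=11) ≈ 0.047774 ≈ 4.78%


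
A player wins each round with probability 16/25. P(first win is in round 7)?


Geometric: P(X=7) = (1-p)^(k-1)×p = (9/25)^6×16/25 = 8503056/6103515625

P(X=7) = 8503056/6103515625 ≈ 0.14%


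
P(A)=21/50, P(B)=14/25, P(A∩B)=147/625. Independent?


P(A)×P(B) = 147/625
P(A∩B) = 147/625
Equal ✓ → Independent

Yes, independent


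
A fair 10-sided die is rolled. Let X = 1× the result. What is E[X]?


E[die] = (1+10)/2 = 11/2
E[X] = 1 × 11/2 = 11/2

E[X] = 11/2


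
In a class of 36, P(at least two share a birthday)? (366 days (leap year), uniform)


P(all different) = Π(366-i)/366 for i=0..35
= 0.168667
P(match) = 1 - 0.168667 = 0.831333

P ≈ 0.8313 ≈ 83.13%


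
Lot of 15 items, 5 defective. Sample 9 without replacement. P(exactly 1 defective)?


Hypergeometric: C(5,1)×C(10,8)/C(15,9)
= 5×45/5005 = 45/1001

P(X=1) = 45/1001 ≈ 4.50%


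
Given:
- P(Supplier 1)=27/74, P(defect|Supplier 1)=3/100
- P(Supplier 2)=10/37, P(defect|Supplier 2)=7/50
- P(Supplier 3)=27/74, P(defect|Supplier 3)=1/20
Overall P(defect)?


P(B) = Σ P(B|Aᵢ)×P(Aᵢ)
  3/100×27/74 = 81/7400
  7/50×10/37 = 7/185
  1/20×27/74 = 27/1480
Sum = 62/925

P(defect) = 62/925 ≈ 6.70%


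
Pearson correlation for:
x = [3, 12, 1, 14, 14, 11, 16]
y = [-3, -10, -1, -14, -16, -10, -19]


n=7, Σx=71, Σy=-73, Σxy=-964, Σx²=923, Σy²=1023
r = (7×(-964) - 71×(-73))/√((7×923 - 71²)(7×1023 - (-73)²))
= -1565/√(1420×1832) = -1565/√2601440 ≈ -1565/1612.8980 ≈ -0.9703

r ≈ -0.9703


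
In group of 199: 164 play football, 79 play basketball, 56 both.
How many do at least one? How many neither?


|A∪B| = 164+79-56 = 187
Neither = 199-187 = 12

At least one: 187; Neither: 12


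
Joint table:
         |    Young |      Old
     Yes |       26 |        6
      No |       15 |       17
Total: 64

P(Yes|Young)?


P(Yes|Young) = 26/(26+15) = 26/41

P = 26/41 ≈ 63.41%


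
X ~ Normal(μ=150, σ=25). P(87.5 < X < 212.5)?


z₁=(87.5-150)/25=-2.5, z₂=(212.5-150)/25=2.5
P = Φ(2.5) - Φ(-2.5) = 0.993790 - 0.006210 = 0.987580 ≈ 0.9876

P(87.5 < X < 212.5) ≈ 0.9876


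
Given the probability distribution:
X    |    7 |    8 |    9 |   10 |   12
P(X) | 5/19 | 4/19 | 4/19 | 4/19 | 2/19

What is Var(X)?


E[X] = 167/19
E[X²] = 1513/19
Var(X) = E[X²] - (E[X])² = 1513/19 - 27889/361 = 858/361

Var(X) = 858/361 ≈ 2.3767


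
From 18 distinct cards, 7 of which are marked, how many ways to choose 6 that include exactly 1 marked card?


Choose 1 of the 7 marked cards and 5 of the other 11 cards:
C(7,1)×C(11,5) = 7×462 = 3234

3234


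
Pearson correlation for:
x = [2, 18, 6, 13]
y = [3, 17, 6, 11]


n=4, Σx=39, Σy=37, Σxy=491, Σx²=533, Σy²=455
r = (4×491 - 39×37)/√((4×533 - 39²)(4×455 - 37²))
= 521/√(611×451) = 521/√275561 ≈ 521/524.9390 ≈ 0.9925

r ≈ 0.9925


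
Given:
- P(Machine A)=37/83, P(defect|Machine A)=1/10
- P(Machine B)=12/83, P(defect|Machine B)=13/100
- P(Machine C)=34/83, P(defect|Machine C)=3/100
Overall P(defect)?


P(B) = Σ P(B|Aᵢ)×P(Aᵢ)
  1/10×37/83 = 37/830
  13/100×12/83 = 39/2075
  3/100×34/83 = 51/4150
Sum = 157/2075

P(defect) = 157/2075 ≈ 7.57%


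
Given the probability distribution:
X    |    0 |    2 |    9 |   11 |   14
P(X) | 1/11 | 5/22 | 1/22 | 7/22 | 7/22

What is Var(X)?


E[X] = 97/11
E[X²] = 1160/11
Var(X) = E[X²] - (E[X])² = 1160/11 - 9409/121 = 3351/121

Var(X) = 3351/121 ≈ 27.6942


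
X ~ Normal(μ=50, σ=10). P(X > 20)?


z = (20-50)/10 = -3.0
P(X > 20) = 1 - P(Z ≤ -3.0) = 1 - 0.0013 = 0.9987

P(X > 20) ≈ 0.9987


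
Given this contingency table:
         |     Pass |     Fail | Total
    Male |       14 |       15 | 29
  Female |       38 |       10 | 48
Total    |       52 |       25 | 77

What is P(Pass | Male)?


P(Pass | Male) = 14/(14+15) = 14/29

P(Pass|Male) = 14/29 ≈ 48.28%


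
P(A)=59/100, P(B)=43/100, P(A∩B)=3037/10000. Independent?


P(A)×P(B) = 2537/10000
P(A∩B) = 3037/10000
Not equal → NOT independent

No, not independent


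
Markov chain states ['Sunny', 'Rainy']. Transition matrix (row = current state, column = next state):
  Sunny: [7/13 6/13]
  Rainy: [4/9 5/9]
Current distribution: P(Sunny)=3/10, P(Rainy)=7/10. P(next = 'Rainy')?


P(next=Rainy) = Σᵢ P(now=i)×P(i→Rainy)
= 3/10×6/13 + 7/10×5/9
= 9/65 + 7/18 = 617/1170

P = 617/1170 ≈ 0.5274


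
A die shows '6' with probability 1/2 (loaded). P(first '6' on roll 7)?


Geometric: P(X=7) = (1-p)^(k-1)×p = (1/2)^6×1/2 = 1/128

P(X=7) = 1/128 ≈ 0.78%


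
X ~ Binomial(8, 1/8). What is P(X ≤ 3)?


P(X ≤ 3) = Σ P(X=i) for i=0..3
P(X=0) = 5764801/16777216
P(X=1) = 823543/2097152
P(X=2) = 823543/4194304
P(X=3) = 117649/2097152
Sum = 16588509/16777216

P(X ≤ 3) = 16588509/16777216 ≈ 98.88%


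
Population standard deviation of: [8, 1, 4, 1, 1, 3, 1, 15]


Mean = 34/8 = 17/4
  (8-17/4)²=225/16
  (1-17/4)²=169/16
  (4-17/4)²=1/16
  (1-17/4)²=169/16
  (1-17/4)²=169/16
  (3-17/4)²=25/16
  (1-17/4)²=169/16
  (15-17/4)²=1849/16
Σ(x-μ)² = 347/2
σ² = (347/2)/8 = 347/16

σ = √(347/16) ≈ 4.6570


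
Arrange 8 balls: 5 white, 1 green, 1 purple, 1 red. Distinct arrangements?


8!/(5!×1!×1!×1!) = 336

336


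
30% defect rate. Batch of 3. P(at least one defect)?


P(all good) = (7/10)^3 = 343/1000
P(≥1 defect) = 657/1000

P = 657/1000 ≈ 65.70%


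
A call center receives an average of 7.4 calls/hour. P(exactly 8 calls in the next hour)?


Poisson(λ=7.4): P(X=8) = e^(-λ)×λ^k/k!
= e^(-7.4) × 7.4^8 / 8!
≈ 0.0006112527611 × 8991947.40204 / 40320 ≈ 0.136318

P(X=8) ≈ 0.136318 ≈ 13.63%


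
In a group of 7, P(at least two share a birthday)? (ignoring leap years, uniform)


P(all different) = Π(365-i)/365 for i=0..6
= 0.943764
P(match) = 1 - 0.943764 = 0.056236

P ≈ 0.0562 ≈ 5.62%


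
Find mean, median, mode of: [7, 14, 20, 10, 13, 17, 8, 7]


Sorted: [7, 7, 8, 10, 13, 14, 17, 20]
Mean = 96/8 = 12
Median = 23/2
Freq: {7: 2, 14: 1, 20: 1, 10: 1, 13: 1, 17: 1, 8: 1}
Mode: [7]

Mean=12, Median=23/2, Mode=7


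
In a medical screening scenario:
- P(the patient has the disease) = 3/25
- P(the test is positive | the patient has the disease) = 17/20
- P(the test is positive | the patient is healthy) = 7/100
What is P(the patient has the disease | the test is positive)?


Using Bayes' theorem:
P(A|B) = P(B|A)·P(A) / P(B)

P(the test is positive) = 17/20 × 3/25 + 7/100 × 22/25
= 51/500 + 77/1250 = 409/2500

P(the patient has the disease|the test is positive) = (51/500) / (409/2500) = 255/409

P(the patient has the disease|the test is positive) = 255/409 ≈ 62.35%


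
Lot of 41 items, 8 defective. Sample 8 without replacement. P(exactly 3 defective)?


Hypergeometric: C(8,3)×C(33,5)/C(41,8)
= 56×237336/95548245 = 4430272/31849415

P(X=3) = 4430272/31849415 ≈ 13.91%


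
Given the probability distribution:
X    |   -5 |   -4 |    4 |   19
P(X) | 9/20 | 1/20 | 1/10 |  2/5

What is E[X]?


E[X] = Σ x·P(X=x)
= (-5)×(9/20) + (-4)×(1/20) + (4)×(1/10) + (19)×(2/5)
= 111/20

E[X] = 111/20


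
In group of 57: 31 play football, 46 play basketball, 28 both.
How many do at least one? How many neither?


|A∪B| = 31+46-28 = 49
Neither = 57-49 = 8

At least one: 49; Neither: 8


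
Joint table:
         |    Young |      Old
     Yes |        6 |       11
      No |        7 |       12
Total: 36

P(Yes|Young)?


P(Yes|Young) = 6/(6+7) = 6/13

P = 6/13 ≈ 46.15%


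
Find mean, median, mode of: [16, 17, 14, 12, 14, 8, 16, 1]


Sorted: [1, 8, 12, 14, 14, 16, 16, 17]
Mean = 98/8 = 49/4
Median = 14
Freq: {16: 2, 17: 1, 14: 2, 12: 1, 8: 1, 1: 1}
Mode: [14, 16]

Mean=49/4, Median=14, Mode=[14, 16]


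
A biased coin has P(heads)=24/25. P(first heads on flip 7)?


Geometric: P(X=7) = (1-p)^(k-1)×p = (1/25)^6×24/25 = 24/6103515625

P(X=7) = 24/6103515625 ≈ 0.00%


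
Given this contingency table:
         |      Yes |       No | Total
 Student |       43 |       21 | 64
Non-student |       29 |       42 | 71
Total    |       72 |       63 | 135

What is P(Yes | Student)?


P(Yes | Student) = 43/(43+21) = 43/64

P(Yes|Student) = 43/64 ≈ 67.19%


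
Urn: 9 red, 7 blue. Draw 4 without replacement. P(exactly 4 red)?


Hypergeometric: C(9,4)×C(7,0)/C(16,4)
= 126×1/1820 = 9/130

P(X=4) = 9/130 ≈ 6.92%


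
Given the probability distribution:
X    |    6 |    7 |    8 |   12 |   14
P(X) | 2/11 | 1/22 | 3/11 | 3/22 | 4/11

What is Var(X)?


E[X] = 227/22
E[X²] = 2577/22
Var(X) = E[X²] - (E[X])² = 2577/22 - 51529/484 = 5165/484

Var(X) = 5165/484 ≈ 10.6715


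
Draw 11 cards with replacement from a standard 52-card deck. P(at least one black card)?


P(not a black card) = 26/52 = 1/2
P(none in 11 draws) = (1/2)^11 = 1/2048
P(≥1 black card) = 1 - 1/2048 = 2047/2048

P = 2047/2048 ≈ 99.95%


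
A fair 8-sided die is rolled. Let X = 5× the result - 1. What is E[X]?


E[die] = (1+8)/2 = 9/2
E[X] = 5×9/2 - 1 = 43/2

E[X] = 43/2


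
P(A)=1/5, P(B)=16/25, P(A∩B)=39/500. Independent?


P(A)×P(B) = 16/125
P(A∩B) = 39/500
Not equal → NOT independent

No, not independent


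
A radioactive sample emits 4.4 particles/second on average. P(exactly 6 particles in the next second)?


Poisson(λ=4.4): P(X=6) = e^(-λ)×λ^k/k!
= e^(-4.4) × 4.4^6 / 6!
≈ 0.0122773399 × 7256.313856 / 720 ≈ 0.123734

P(X=6) ≈ 0.123734 ≈ 12.37%


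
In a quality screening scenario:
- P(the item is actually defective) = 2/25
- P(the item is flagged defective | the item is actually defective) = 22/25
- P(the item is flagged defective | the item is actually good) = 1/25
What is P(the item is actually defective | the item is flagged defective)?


Using Bayes' theorem:
P(A|B) = P(B|A)·P(A) / P(B)

P(the item is flagged defective) = 22/25 × 2/25 + 1/25 × 23/25
= 44/625 + 23/625 = 67/625

P(the item is actually defective|the item is flagged defective) = (44/625) / (67/625) = 44/67

P(the item is actually defective|the item is flagged defective) = 44/67 ≈ 65.67%


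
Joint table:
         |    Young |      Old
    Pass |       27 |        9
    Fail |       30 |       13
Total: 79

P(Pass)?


P(Pass) = (27+9)/79 = 36/79

P(Pass) = 36/79 ≈ 45.57%


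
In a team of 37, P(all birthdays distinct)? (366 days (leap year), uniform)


P(all different) = Π(366-i)/366 for i=0..36
= (366/366)×(365/366)×...×(330/366)
= 0.152077

P ≈ 0.1521 ≈ 15.21%


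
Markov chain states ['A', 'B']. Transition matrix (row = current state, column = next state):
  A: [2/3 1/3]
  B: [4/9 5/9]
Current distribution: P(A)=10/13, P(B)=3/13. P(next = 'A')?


P(next=A) = Σᵢ P(now=i)×P(i→A)
= 10/13×2/3 + 3/13×4/9
= 20/39 + 4/39 = 8/13

P = 8/13 ≈ 0.6154


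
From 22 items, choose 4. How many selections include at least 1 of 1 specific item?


Complement: C(22,4) - C(21,4) = 7315 - 5985 = 1330

1330


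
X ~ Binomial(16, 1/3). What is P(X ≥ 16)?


P(X ≥ 16) = Σ P(X=i) for i=16..16
P(X=16) = 1/43046721
Sum = 1/43046721

P(X ≥ 16) = 1/43046721 ≈ 0.00%


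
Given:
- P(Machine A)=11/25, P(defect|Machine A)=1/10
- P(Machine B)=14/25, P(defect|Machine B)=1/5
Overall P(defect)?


P(B) = Σ P(B|Aᵢ)×P(Aᵢ)
  1/10×11/25 = 11/250
  1/5×14/25 = 14/125
Sum = 39/250

P(defect) = 39/250 ≈ 15.60%


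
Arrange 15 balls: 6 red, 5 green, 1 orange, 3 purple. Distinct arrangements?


15!/(6!×5!×1!×3!) = 2522520

2522520


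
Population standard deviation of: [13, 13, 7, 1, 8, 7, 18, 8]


Mean = 75/8
  (13-75/8)²=841/64
  (13-75/8)²=841/64
  (7-75/8)²=361/64
  (1-75/8)²=4489/64
  (8-75/8)²=121/64
  (7-75/8)²=361/64
  (18-75/8)²=4761/64
  (8-75/8)²=121/64
Σ(x-μ)² = 1487/8
σ² = (1487/8)/8 = 1487/64

σ = √(1487/64) ≈ 4.8202


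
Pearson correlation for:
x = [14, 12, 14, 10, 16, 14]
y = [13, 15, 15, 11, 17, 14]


n=6, Σx=80, Σy=85, Σxy=1150, Σx²=1088, Σy²=1225
r = (6×1150 - 80×85)/√((6×1088 - 80²)(6×1225 - 85²))
= 100/√(128×125) = 100/√16000 ≈ 100/126.4911 ≈ 0.7906

r ≈ 0.7906


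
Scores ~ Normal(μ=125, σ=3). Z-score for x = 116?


z = (x - μ)/σ = (116 - 125)/3 = -3.0

z = -3.0


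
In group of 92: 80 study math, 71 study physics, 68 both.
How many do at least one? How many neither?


|A∪B| = 80+71-68 = 83
Neither = 92-83 = 9

At least one: 83; Neither: 9


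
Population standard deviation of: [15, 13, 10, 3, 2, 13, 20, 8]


Mean = 84/8 = 21/2
  (15-21/2)²=81/4
  (13-21/2)²=25/4
  (10-21/2)²=1/4
  (3-21/2)²=225/4
  (2-21/2)²=289/4
  (13-21/2)²=25/4
  (20-21/2)²=361/4
  (8-21/2)²=25/4
Σ(x-μ)² = 258
σ² = 258/8 = 129/4

σ = √(129/4) ≈ 5.6789


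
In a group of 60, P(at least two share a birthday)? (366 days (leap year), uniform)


P(all different) = Π(366-i)/366 for i=0..59
= 0.005966
P(match) = 1 - 0.005966 = 0.994034

P ≈ 0.9940 ≈ 99.40%


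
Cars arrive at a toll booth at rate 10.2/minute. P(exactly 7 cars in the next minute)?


Poisson(λ=10.2): P(X=7) = e^(-λ)×λ^k/k!
= e^(-10.2) × 10.2^7 / 7!
≈ 3.717031868e-05 × 11486856.6765 / 5040 ≈ 0.084716

P(X=7) ≈ 0.084716 ≈ 8.47%


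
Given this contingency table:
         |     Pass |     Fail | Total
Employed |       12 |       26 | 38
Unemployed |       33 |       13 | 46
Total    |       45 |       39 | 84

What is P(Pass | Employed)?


P(Pass | Employed) = 12/(12+26) = 12/38 = 6/19

P(Pass|Employed) = 6/19 ≈ 31.58%


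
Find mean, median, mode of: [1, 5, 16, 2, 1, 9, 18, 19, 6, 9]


Sorted: [1, 1, 2, 5, 6, 9, 9, 16, 18, 19]
Mean = 86/10 = 43/5
Median = 15/2
Freq: {1: 2, 5: 1, 16: 1, 2: 1, 9: 2, 18: 1, 19: 1, 6: 1}
Mode: [1, 9]

Mean=43/5, Median=15/2, Mode=[1, 9]


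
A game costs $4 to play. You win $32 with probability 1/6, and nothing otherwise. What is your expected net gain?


E[gain] = (32-4)×1/6 + (-4)×5/6
= 14/3 - 10/3 = 4/3

Expected net gain = $4/3 ≈ $1.33


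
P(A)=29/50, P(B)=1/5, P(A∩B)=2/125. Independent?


P(A)×P(B) = 29/250
P(A∩B) = 2/125
Not equal → NOT independent

No, not independent


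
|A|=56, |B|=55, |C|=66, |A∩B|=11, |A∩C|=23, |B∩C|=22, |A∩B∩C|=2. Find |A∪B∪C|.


|A∪B∪C| = 56+55+66-11-23-22+2 = 123

|A∪B∪C| = 123


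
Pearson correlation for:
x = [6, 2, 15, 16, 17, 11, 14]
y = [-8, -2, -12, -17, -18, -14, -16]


n=7, Σx=81, Σy=-87, Σxy=-1188, Σx²=1127, Σy²=1277
r = (7×(-1188) - 81×(-87))/√((7×1127 - 81²)(7×1277 - (-87)²))
= -1269/√(1328×1370) = -1269/√1819360 ≈ -1269/1348.8365 ≈ -0.9408

r ≈ -0.9408


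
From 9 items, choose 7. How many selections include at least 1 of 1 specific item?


Complement: C(9,7) - C(8,7) = 36 - 8 = 28

28


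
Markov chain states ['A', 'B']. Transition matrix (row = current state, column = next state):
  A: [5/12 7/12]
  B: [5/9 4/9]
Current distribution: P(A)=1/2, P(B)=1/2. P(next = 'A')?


P(next=A) = Σᵢ P(now=i)×P(i→A)
= 1/2×5/12 + 1/2×5/9
= 5/24 + 5/18 = 35/72

P = 35/72 ≈ 0.4861


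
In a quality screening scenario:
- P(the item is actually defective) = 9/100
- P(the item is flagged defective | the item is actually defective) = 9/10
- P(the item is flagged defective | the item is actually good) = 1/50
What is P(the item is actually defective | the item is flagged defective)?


Using Bayes' theorem:
P(A|B) = P(B|A)·P(A) / P(B)

P(the item is flagged defective) = 9/10 × 9/100 + 1/50 × 91/100
= 81/1000 + 91/5000 = 62/625

P(the item is actually defective|the item is flagged defective) = (81/1000) / (62/625) = 405/496

P(the item is actually defective|the item is flagged defective) = 405/496 ≈ 81.65%


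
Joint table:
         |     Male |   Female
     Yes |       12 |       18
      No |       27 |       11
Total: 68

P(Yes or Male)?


P(Yes∨Male) = P(Yes) + P(Male) - P(Yes∧Male)
= (30 + 39 - 12)/68 = 57/68

P = 57/68 ≈ 83.82%


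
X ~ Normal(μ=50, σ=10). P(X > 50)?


z = (50-50)/10 = 0.0
P(X > 50) = 1 - P(Z ≤ 0.0) = 1 - 0.5000 = 0.5000

P(X > 50) ≈ 0.5000


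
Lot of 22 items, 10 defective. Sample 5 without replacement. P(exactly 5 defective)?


Hypergeometric: C(10,5)×C(12,0)/C(22,5)
= 252×1/26334 = 2/209

P(X=5) = 2/209 ≈ 0.96%


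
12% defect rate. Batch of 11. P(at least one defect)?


P(all good) = (22/25)^11 = 584318301411328/2384185791015625
P(≥1 defect) = 1799867489604297/2384185791015625

P = 1799867489604297/2384185791015625 ≈ 75.49%


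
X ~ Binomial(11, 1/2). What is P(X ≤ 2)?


P(X ≤ 2) = Σ P(X=i) for i=0..2
P(X=0) = 1/2048
P(X=1) = 11/2048
P(X=2) = 55/2048
Sum = 67/2048

P(X ≤ 2) = 67/2048 ≈ 3.27%


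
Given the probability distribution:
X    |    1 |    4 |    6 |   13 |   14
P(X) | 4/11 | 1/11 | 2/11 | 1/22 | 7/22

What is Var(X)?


E[X] = 151/22
E[X²] = 1725/22
Var(X) = E[X²] - (E[X])² = 1725/22 - 22801/484 = 15149/484

Var(X) = 15149/484 ≈ 31.2996


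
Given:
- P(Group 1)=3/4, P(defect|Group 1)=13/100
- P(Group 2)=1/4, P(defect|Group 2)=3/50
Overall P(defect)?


P(B) = Σ P(B|Aᵢ)×P(Aᵢ)
  13/100×3/4 = 39/400
  3/50×1/4 = 3/200
Sum = 9/80

P(defect) = 9/80 ≈ 11.25%


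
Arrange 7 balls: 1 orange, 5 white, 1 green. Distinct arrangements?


7!/(1!×5!×1!) = 42

42


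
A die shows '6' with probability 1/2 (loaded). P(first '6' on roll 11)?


Geometric: P(X=11) = (1-p)^(k-1)×p = (1/2)^10×1/2 = 1/2048

P(X=11) = 1/2048 ≈ 0.05%


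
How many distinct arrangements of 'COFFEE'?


Letters: 6, freq: {'C': 1, 'O': 1, 'F': 2, 'E': 2}
6!/(1!×1!×2!×2!) = 720/4 = 180

180


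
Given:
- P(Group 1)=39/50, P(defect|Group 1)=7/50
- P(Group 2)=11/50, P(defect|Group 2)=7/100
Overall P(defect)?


P(B) = Σ P(B|Aᵢ)×P(Aᵢ)
  7/50×39/50 = 273/2500
  7/100×11/50 = 77/5000
Sum = 623/5000

P(defect) = 623/5000 ≈ 12.46%


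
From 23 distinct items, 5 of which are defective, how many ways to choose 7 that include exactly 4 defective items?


Choose 4 of the 5 defective items and 3 of the other 18 items:
C(5,4)×C(18,3) = 5×816 = 4080

4080


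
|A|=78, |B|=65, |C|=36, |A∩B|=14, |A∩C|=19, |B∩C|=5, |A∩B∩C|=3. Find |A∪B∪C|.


|A∪B∪C| = 78+65+36-14-19-5+3 = 144

|A∪B∪C| = 144


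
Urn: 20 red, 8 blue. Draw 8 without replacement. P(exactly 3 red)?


Hypergeometric: C(20,3)×C(8,5)/C(28,8)
= 1140×56/3108105 = 608/29601

P(X=3) = 608/29601 ≈ 2.05%


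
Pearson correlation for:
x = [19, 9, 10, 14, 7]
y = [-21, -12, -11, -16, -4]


n=5, Σx=59, Σy=-64, Σxy=-869, Σx²=787, Σy²=978
r = (5×(-869) - 59×(-64))/√((5×787 - 59²)(5×978 - (-64)²))
= -569/√(454×794) = -569/√360476 ≈ -569/600.3965 ≈ -0.9477

r ≈ -0.9477


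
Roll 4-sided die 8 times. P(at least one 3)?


P(no 3)^8 = (3/4)^8 = 6561/65536
P(≥1) = 1 - 6561/65536 = 58975/65536

P = 58975/65536 ≈ 89.99%


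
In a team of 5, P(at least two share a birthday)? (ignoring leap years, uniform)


P(all different) = Π(365-i)/365 for i=0..4
= 0.972864
P(match) = 1 - 0.972864 = 0.027136

P ≈ 0.0271 ≈ 2.71%


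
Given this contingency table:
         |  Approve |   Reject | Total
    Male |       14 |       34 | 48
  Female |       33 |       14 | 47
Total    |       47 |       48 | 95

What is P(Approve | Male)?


P(Approve | Male) = 14/(14+34) = 14/48 = 7/24

P(Approve|Male) = 7/24 ≈ 29.17%


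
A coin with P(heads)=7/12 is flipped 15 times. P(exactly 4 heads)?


Binomial: P(X=4) = C(15,4)×p^4×(1-p)^11
= 1365 × 2401/20736 × 48828125/743008370688 = 53342529296875/5135673858195456

P(X=4) = 53342529296875/5135673858195456 ≈ 1.04%


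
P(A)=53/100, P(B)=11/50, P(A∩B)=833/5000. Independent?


P(A)×P(B) = 583/5000
P(A∩B) = 833/5000
Not equal → NOT independent

No, not independent


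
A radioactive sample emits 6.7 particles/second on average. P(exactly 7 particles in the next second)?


Poisson(λ=6.7): P(X=7) = e^(-λ)×λ^k/k!
= e^(-6.7) × 6.7^7 / 7!
≈ 0.001230911903 × 606071.160532 / 5040 ≈ 0.148020

P(X=7) ≈ 0.148020 ≈ 14.80%


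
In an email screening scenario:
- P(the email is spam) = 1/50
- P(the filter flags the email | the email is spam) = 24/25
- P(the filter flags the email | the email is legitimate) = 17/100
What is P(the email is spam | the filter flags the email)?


Using Bayes' theorem:
P(A|B) = P(B|A)·P(A) / P(B)

P(the filter flags the email) = 24/25 × 1/50 + 17/100 × 49/50
= 12/625 + 833/5000 = 929/5000

P(the email is spam|the filter flags the email) = (12/625) / (929/5000) = 96/929

P(the email is spam|the filter flags the email) = 96/929 ≈ 10.33%


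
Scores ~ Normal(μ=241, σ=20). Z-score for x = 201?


z = (x - μ)/σ = (201 - 241)/20 = -2.0

z = -2.0


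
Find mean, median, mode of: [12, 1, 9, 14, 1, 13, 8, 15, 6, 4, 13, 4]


Sorted: [1, 1, 4, 4, 6, 8, 9, 12, 13, 13, 14, 15]
Mean = 100/12 = 25/3
Median = 17/2
Freq: {12: 1, 1: 2, 9: 1, 14: 1, 13: 2, 8: 1, 15: 1, 6: 1, 4: 2}
Mode: [1, 4, 13]

Mean=25/3, Median=17/2, Mode=[1, 4, 13]


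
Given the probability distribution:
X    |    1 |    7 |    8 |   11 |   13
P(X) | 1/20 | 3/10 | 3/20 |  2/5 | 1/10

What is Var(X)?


E[X] = 181/20
E[X²] = 1793/20
Var(X) = E[X²] - (E[X])² = 1793/20 - 32761/400 = 3099/400

Var(X) = 3099/400 ≈ 7.7475


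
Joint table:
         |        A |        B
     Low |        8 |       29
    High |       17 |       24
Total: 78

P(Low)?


P(Low) = (8+29)/78 = 37/78

P(Low) = 37/78 ≈ 47.44%


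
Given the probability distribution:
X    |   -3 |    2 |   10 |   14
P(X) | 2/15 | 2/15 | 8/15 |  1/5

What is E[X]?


E[X] = Σ x·P(X=x)
= (-3)×(2/15) + (2)×(2/15) + (10)×(8/15) + (14)×(1/5)
= 8

E[X] = 8


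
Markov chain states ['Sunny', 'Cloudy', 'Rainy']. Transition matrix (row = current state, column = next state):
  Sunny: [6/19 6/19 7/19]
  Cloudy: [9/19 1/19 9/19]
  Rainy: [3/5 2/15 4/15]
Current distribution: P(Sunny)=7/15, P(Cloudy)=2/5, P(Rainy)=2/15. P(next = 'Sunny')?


P(next=Sunny) = Σᵢ P(now=i)×P(i→Sunny)
= 7/15×6/19 + 2/5×9/19 + 2/15×3/5
= 14/95 + 18/95 + 2/25 = 198/475

P = 198/475 ≈ 0.4168


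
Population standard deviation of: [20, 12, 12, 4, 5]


Mean = 53/5
  (20-53/5)²=2209/25
  (12-53/5)²=49/25
  (12-53/5)²=49/25
  (4-53/5)²=1089/25
  (5-53/5)²=784/25
Σ(x-μ)² = 836/5
σ² = (836/5)/5 = 836/25

σ = √(836/25) ≈ 5.7827


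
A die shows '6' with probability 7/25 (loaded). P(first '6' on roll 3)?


Geometric: P(X=3) = (1-p)^(k-1)×p = (18/25)^2×7/25 = 2268/15625

P(X=3) = 2268/15625 ≈ 14.52%


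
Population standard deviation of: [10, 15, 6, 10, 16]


Mean = 57/5
  (10-57/5)²=49/25
  (15-57/5)²=324/25
  (6-57/5)²=729/25
  (10-57/5)²=49/25
  (16-57/5)²=529/25
Σ(x-μ)² = 336/5
σ² = (336/5)/5 = 336/25

σ = √(336/25) ≈ 3.6661


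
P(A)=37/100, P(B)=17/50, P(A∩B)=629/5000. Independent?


P(A)×P(B) = 629/5000
P(A∩B) = 629/5000
Equal ✓ → Independent

Yes, independent


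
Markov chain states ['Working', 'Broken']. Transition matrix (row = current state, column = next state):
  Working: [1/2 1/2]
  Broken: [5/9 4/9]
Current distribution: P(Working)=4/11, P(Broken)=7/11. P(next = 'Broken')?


P(next=Broken) = Σᵢ P(now=i)×P(i→Broken)
= 4/11×1/2 + 7/11×4/9
= 2/11 + 28/99 = 46/99

P = 46/99 ≈ 0.4646


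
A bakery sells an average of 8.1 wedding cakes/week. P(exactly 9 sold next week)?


Poisson(λ=8.1): P(X=9) = e^(-λ)×λ^k/k!
= e^(-8.1) × 8.1^9 / 9!
≈ 0.0003035391381 × 150094635.297 / 362880 ≈ 0.125550

P(X=9) ≈ 0.125550 ≈ 12.56%


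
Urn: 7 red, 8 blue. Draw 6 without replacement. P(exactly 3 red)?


Hypergeometric: C(7,3)×C(8,3)/C(15,6)
= 35×56/5005 = 56/143

P(X=3) = 56/143 ≈ 39.16%


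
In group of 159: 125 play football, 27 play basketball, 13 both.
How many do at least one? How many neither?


|A∪B| = 125+27-13 = 139
Neither = 159-139 = 20

At least one: 139; Neither: 20


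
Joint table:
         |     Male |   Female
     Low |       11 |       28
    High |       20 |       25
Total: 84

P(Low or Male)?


P(Low∨Male) = P(Low) + P(Male) - P(Low∧Male)
= (39 + 31 - 11)/84 = 59/84

P = 59/84 ≈ 70.24%


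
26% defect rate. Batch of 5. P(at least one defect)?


P(all good) = (37/50)^5 = 69343957/312500000
P(≥1 defect) = 243156043/312500000

P = 243156043/312500000 ≈ 77.81%


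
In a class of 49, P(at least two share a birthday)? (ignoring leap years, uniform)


P(all different) = Π(365-i)/365 for i=0..48
= 0.034220
P(match) = 1 - 0.034220 = 0.965780

P ≈ 0.9658 ≈ 96.58%


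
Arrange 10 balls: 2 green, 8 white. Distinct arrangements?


10!/(2!×8!) = 45

45


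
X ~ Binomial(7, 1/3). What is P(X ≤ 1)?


P(X ≤ 1) = Σ P(X=i) for i=0..1
P(X=0) = 128/2187
P(X=1) = 448/2187
Sum = 64/243

P(X ≤ 1) = 64/243 ≈ 26.34%


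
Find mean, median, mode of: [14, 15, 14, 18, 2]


Sorted: [2, 14, 14, 15, 18]
Mean = 63/5
Median = 14
Freq: {14: 2, 15: 1, 18: 1, 2: 1}
Mode: [14]

Mean=63/5, Median=14, Mode=14


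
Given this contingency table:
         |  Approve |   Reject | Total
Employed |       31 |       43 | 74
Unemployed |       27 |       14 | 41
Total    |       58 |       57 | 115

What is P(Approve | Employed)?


P(Approve | Employed) = 31/(31+43) = 31/74

P(Approve|Employed) = 31/74 ≈ 41.89%


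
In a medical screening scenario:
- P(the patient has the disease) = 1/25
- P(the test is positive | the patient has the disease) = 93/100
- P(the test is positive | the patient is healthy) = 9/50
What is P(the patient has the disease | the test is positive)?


Using Bayes' theorem:
P(A|B) = P(B|A)·P(A) / P(B)

P(the test is positive) = 93/100 × 1/25 + 9/50 × 24/25
= 93/2500 + 108/625 = 21/100

P(the patient has the disease|the test is positive) = (93/2500) / (21/100) = 31/175

P(the patient has the disease|the test is positive) = 31/175 ≈ 17.71%


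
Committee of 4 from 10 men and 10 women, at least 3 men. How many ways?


Count by #men:
  3M,1W: C(10,3)×C(10,1)=1200
  4M,0W: C(10,4)×C(10,0)=210
Total = 1410

1410


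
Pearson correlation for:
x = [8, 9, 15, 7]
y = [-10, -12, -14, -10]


n=4, Σx=39, Σy=-46, Σxy=-468, Σx²=419, Σy²=540
r = (4×(-468) - 39×(-46))/√((4×419 - 39²)(4×540 - (-46)²))
= -78/√(155×44) = -78/√6820 ≈ -78/82.5833 ≈ -0.9445

r ≈ -0.9445


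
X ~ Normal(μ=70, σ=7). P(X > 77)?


z = (77-70)/7 = 1.0
P(X > 77) = 1 - P(Z ≤ 1.0) = 1 - 0.8413 = 0.1587

P(X > 77) ≈ 0.1587


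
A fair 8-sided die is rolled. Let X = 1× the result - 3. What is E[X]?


E[die] = (1+8)/2 = 9/2
E[X] = 1×9/2 - 3 = 3/2

E[X] = 3/2


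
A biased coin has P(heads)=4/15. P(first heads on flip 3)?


Geometric: P(X=3) = (1-p)^(k-1)×p = (11/15)^2×4/15 = 484/3375

P(X=3) = 484/3375 ≈ 14.34%


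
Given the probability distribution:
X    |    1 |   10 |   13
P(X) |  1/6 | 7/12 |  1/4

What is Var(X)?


E[X] = 37/4
E[X²] = 403/4
Var(X) = E[X²] - (E[X])² = 403/4 - 1369/16 = 243/16

Var(X) = 243/16 ≈ 15.1875


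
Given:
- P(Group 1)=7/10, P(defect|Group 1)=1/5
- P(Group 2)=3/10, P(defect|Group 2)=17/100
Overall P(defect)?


P(B) = Σ P(B|Aᵢ)×P(Aᵢ)
  1/5×7/10 = 7/50
  17/100×3/10 = 51/1000
Sum = 191/1000

P(defect) = 191/1000 ≈ 19.10%


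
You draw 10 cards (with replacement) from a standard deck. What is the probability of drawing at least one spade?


P(not a spade) = 39/52 = 3/4
P(none in 10 draws) = (3/4)^10 = 59049/1048576
P(≥1 spade) = 1 - 59049/1048576 = 989527/1048576

P = 989527/1048576 ≈ 94.37%


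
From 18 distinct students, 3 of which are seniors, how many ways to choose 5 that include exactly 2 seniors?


Choose 2 of the 3 seniors and 3 of the other 15 students:
C(3,2)×C(15,3) = 3×455 = 1365

1365


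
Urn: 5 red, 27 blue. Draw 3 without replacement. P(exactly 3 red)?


Hypergeometric: C(5,3)×C(27,0)/C(32,3)
= 10×1/4960 = 1/496

P(X=3) = 1/496 ≈ 0.20%


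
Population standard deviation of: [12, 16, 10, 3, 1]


Mean = 42/5
  (12-42/5)²=324/25
  (16-42/5)²=1444/25
  (10-42/5)²=64/25
  (3-42/5)²=729/25
  (1-42/5)²=1369/25
Σ(x-μ)² = 786/5
σ² = (786/5)/5 = 786/25

σ = √(786/25) ≈ 5.6071


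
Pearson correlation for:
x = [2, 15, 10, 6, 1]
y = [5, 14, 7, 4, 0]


n=5, Σx=34, Σy=30, Σxy=314, Σx²=366, Σy²=286
r = (5×314 - 34×30)/√((5×366 - 34²)(5×286 - 30²))
= 550/√(674×530) = 550/√357220 ≈ 550/597.6788 ≈ 0.9202

r ≈ 0.9202


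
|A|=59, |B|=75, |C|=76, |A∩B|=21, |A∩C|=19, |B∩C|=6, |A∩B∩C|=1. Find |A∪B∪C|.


|A∪B∪C| = 59+75+76-21-19-6+1 = 165

|A∪B∪C| = 165


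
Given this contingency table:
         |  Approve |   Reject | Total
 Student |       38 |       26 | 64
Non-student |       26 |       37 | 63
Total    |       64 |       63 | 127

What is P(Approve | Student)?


P(Approve | Student) = 38/(38+26) = 38/64 = 19/32

P(Approve|Student) = 19/32 ≈ 59.38%


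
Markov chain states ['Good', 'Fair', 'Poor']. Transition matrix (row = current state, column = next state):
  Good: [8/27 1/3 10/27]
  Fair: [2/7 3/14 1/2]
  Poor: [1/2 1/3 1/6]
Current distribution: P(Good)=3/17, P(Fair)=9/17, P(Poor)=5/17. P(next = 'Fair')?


P(next=Fair) = Σᵢ P(now=i)×P(i→Fair)
= 3/17×1/3 + 9/17×3/14 + 5/17×1/3
= 1/17 + 27/238 + 5/51 = 193/714

P = 193/714 ≈ 0.2703


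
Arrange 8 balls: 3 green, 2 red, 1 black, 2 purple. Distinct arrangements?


8!/(3!×2!×1!×2!) = 1680

1680


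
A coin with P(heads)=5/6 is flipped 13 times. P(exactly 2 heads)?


Binomial: P(X=2) = C(13,2)×p^2×(1-p)^11
= 78 × 25/36 × 1/362797056 = 325/2176782336

P(X=2) = 325/2176782336 ≈ 0.00%


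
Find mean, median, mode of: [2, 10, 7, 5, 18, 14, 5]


Sorted: [2, 5, 5, 7, 10, 14, 18]
Mean = 61/7
Median = 7
Freq: {2: 1, 10: 1, 7: 1, 5: 2, 18: 1, 14: 1}
Mode: [5]

Mean=61/7, Median=7, Mode=5


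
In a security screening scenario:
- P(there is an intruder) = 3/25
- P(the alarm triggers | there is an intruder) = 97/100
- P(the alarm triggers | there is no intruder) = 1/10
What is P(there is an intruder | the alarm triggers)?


Using Bayes' theorem:
P(A|B) = P(B|A)·P(A) / P(B)

P(the alarm triggers) = 97/100 × 3/25 + 1/10 × 22/25
= 291/2500 + 11/125 = 511/2500

P(there is an intruder|the alarm triggers) = (291/2500) / (511/2500) = 291/511

P(there is an intruder|the alarm triggers) = 291/511 ≈ 56.95%


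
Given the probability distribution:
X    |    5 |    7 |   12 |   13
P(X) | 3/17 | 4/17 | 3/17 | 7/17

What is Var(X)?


E[X] = 10
E[X²] = 1886/17
Var(X) = E[X²] - (E[X])² = 1886/17 - 100 = 186/17

Var(X) = 186/17 ≈ 10.9412


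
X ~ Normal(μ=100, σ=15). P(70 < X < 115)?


z₁=(70-100)/15=-2.0, z₂=(115-100)/15=1.0
P = Φ(1.0) - Φ(-2.0) = 0.841345 - 0.022750 = 0.818595 ≈ 0.8186

P(70 < X < 115) ≈ 0.8186


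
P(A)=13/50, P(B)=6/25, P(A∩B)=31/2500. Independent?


P(A)×P(B) = 39/625
P(A∩B) = 31/2500
Not equal → NOT independent

No, not independent


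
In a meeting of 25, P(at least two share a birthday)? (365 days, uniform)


P(all different) = Π(365-i)/365 for i=0..24
= 0.431300
P(match) = 1 - 0.431300 = 0.568700

P ≈ 0.5687 ≈ 56.87%
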